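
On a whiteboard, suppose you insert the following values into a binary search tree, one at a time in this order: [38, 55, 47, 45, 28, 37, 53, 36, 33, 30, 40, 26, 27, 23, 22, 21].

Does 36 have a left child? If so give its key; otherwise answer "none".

33

38: root
55: right child of 38 (depth 1)
47: left child of 55 (depth 2)
45: left child of 47 (depth 3)
28: left child of 38 (depth 1)
37: right child of 28 (depth 2)
53: right child of 47 (depth 3)
36: left child of 37 (depth 3)
33: left child of 36 (depth 4)
30: left child of 33 (depth 5)
40: left child of 45 (depth 4)
26: left child of 28 (depth 2)
27: right child of 26 (depth 3)
23: left child of 26 (depth 3)
22: left child of 23 (depth 4)
21: left child of 22 (depth 5)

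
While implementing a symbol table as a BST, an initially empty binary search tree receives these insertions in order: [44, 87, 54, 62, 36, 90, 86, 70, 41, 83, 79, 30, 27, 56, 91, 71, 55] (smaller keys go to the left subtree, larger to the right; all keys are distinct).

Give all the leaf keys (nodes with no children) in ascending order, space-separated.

Insert 44: tree is empty, so 44 becomes the root.
Insert 87: 87 > 44 → go right. Place as right child of 44.
Insert 54: 54 > 44 → go right; 54 < 87 → go left. Place as left child of 87.
Insert 62: 62 > 44 → go right; 62 < 87 → go left; 62 > 54 → go right. Place as right child of 54.
Insert 36: 36 < 44 → go left. Place as left child of 44.
Insert 90: 90 > 44 → go right; 90 > 87 → go right. Place as right child of 87.
Insert 86: 86 > 44 → go right; 86 < 87 → go left; 86 > 54 → go right; 86 > 62 → go right. Place as right child of 62.
Insert 70: 70 > 44 → go right; 70 < 87 → go left; 70 > 54 → go right; 70 > 62 → go right; 70 < 86 → go left. Place as left child of 86.
Insert 41: 41 < 44 → go left; 41 > 36 → go right. Place as right child of 36.
Insert 83: 83 > 44 → go right; 83 < 87 → go left; 83 > 54 → go right; 83 > 62 → go right; 83 < 86 → go left; 83 > 70 → go right. Place as right child of 70.
Insert 79: 79 > 44 → go right; 79 < 87 → go left; 79 > 54 → go right; 79 > 62 → go right; 79 < 86 → go left; 79 > 70 → go right; 79 < 83 → go left. Place as left child of 83.
Insert 30: 30 < 44 → go left; 30 < 36 → go left. Place as left child of 36.
Insert 27: 27 < 44 → go left; 27 < 36 → go left; 27 < 30 → go left. Place as left child of 30.
Insert 56: 56 > 44 → go right; 56 < 87 → go left; 56 > 54 → go right; 56 < 62 → go left. Place as left child of 62.
Insert 91: 91 > 44 → go right; 91 > 87 → go right; 91 > 90 → go right. Place as right child of 90.
Insert 71: 71 > 44 → go right; 71 < 87 → go left; 71 > 54 → go right; 71 > 62 → go right; 71 < 86 → go left; 71 > 70 → go right; 71 < 83 → go left; 71 < 79 → go left. Place as left child of 79.
Insert 55: 55 > 44 → go right; 55 < 87 → go left; 55 > 54 → go right; 55 < 62 → go left; 55 < 56 → go left. Place as left child of 56.

27 41 55 71 91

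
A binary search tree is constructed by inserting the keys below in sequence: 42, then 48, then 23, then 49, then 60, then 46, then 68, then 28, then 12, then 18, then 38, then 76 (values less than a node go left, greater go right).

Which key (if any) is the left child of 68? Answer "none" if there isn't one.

Insert 42: tree is empty, so 42 becomes the root.
Insert 48: 48 > 42 → go right. Place as right child of 42.
Insert 23: 23 < 42 → go left. Place as left child of 42.
Insert 49: 49 > 42 → go right; 49 > 48 → go right. Place as right child of 48.
Insert 60: 60 > 42 → go right; 60 > 48 → go right; 60 > 49 → go right. Place as right child of 49.
Insert 46: 46 > 42 → go right; 46 < 48 → go left. Place as left child of 48.
Insert 68: 68 > 42 → go right; 68 > 48 → go right; 68 > 49 → go right; 68 > 60 → go right. Place as right child of 60.
Insert 28: 28 < 42 → go left; 28 > 23 → go right. Place as right child of 23.
Insert 12: 12 < 42 → go left; 12 < 23 → go left. Place as left child of 23.
Insert 18: 18 < 42 → go left; 18 < 23 → go left; 18 > 12 → go right. Place as right child of 12.
Insert 38: 38 < 42 → go left; 38 > 23 → go right; 38 > 28 → go right. Place as right child of 28.
Insert 76: 76 > 42 → go right; 76 > 48 → go right; 76 > 49 → go right; 76 > 60 → go right; 76 > 68 → go right. Place as right child of 68.

none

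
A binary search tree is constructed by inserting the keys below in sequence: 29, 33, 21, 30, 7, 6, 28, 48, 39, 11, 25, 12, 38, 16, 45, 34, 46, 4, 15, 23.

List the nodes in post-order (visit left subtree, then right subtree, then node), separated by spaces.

4 6 15 16 12 11 7 23 25 28 21 30 34 38 46 45 39 48 33 29

Insert 29: tree is empty, so 29 becomes the root.
Insert 33: 33 > 29 → go right. Place as right child of 29.
Insert 21: 21 < 29 → go left. Place as left child of 29.
Insert 30: 30 > 29 → go right; 30 < 33 → go left. Place as left child of 33.
Insert 7: 7 < 29 → go left; 7 < 21 → go left. Place as left child of 21.
Insert 6: 6 < 29 → go left; 6 < 21 → go left; 6 < 7 → go left. Place as left child of 7.
Insert 28: 28 < 29 → go left; 28 > 21 → go right. Place as right child of 21.
Insert 48: 48 > 29 → go right; 48 > 33 → go right. Place as right child of 33.
Insert 39: 39 > 29 → go right; 39 > 33 → go right; 39 < 48 → go left. Place as left child of 48.
Insert 11: 11 < 29 → go left; 11 < 21 → go left; 11 > 7 → go right. Place as right child of 7.
Insert 25: 25 < 29 → go left; 25 > 21 → go right; 25 < 28 → go left. Place as left child of 28.
Insert 12: 12 < 29 → go left; 12 < 21 → go left; 12 > 7 → go right; 12 > 11 → go right. Place as right child of 11.
Insert 38: 38 > 29 → go right; 38 > 33 → go right; 38 < 48 → go left; 38 < 39 → go left. Place as left child of 39.
Insert 16: 16 < 29 → go left; 16 < 21 → go left; 16 > 7 → go right; 16 > 11 → go right; 16 > 12 → go right. Place as right child of 12.
Insert 45: 45 > 29 → go right; 45 > 33 → go right; 45 < 48 → go left; 45 > 39 → go right. Place as right child of 39.
Insert 34: 34 > 29 → go right; 34 > 33 → go right; 34 < 48 → go left; 34 < 39 → go left; 34 < 38 → go left. Place as left child of 38.
Insert 46: 46 > 29 → go right; 46 > 33 → go right; 46 < 48 → go left; 46 > 39 → go right; 46 > 45 → go right. Place as right child of 45.
Insert 4: 4 < 29 → go left; 4 < 21 → go left; 4 < 7 → go left; 4 < 6 → go left. Place as left child of 6.
Insert 15: 15 < 29 → go left; 15 < 21 → go left; 15 > 7 → go right; 15 > 11 → go right; 15 > 12 → go right; 15 < 16 → go left. Place as left child of 16.
Insert 23: 23 < 29 → go left; 23 > 21 → go right; 23 < 28 → go left; 23 < 25 → go left. Place as left child of 25.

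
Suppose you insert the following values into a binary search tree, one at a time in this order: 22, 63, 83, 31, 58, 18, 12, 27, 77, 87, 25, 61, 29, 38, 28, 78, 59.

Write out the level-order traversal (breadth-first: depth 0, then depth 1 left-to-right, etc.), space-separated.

22 18 63 12 31 83 27 58 77 87 25 29 38 61 78 28 59

Insert 22: tree is empty, so 22 becomes the root.
Insert 63: 63 > 22 → go right. Place as right child of 22.
Insert 83: 83 > 22 → go right; 83 > 63 → go right. Place as right child of 63.
Insert 31: 31 > 22 → go right; 31 < 63 → go left. Place as left child of 63.
Insert 58: 58 > 22 → go right; 58 < 63 → go left; 58 > 31 → go right. Place as right child of 31.
Insert 18: 18 < 22 → go left. Place as left child of 22.
Insert 12: 12 < 22 → go left; 12 < 18 → go left. Place as left child of 18.
Insert 27: 27 > 22 → go right; 27 < 63 → go left; 27 < 31 → go left. Place as left child of 31.
Insert 77: 77 > 22 → go right; 77 > 63 → go right; 77 < 83 → go left. Place as left child of 83.
Insert 87: 87 > 22 → go right; 87 > 63 → go right; 87 > 83 → go right. Place as right child of 83.
Insert 25: 25 > 22 → go right; 25 < 63 → go left; 25 < 31 → go left; 25 < 27 → go left. Place as left child of 27.
Insert 61: 61 > 22 → go right; 61 < 63 → go left; 61 > 31 → go right; 61 > 58 → go right. Place as right child of 58.
Insert 29: 29 > 22 → go right; 29 < 63 → go left; 29 < 31 → go left; 29 > 27 → go right. Place as right child of 27.
Insert 38: 38 > 22 → go right; 38 < 63 → go left; 38 > 31 → go right; 38 < 58 → go left. Place as left child of 58.
Insert 28: 28 > 22 → go right; 28 < 63 → go left; 28 < 31 → go left; 28 > 27 → go right; 28 < 29 → go left. Place as left child of 29.
Insert 78: 78 > 22 → go right; 78 > 63 → go right; 78 < 83 → go left; 78 > 77 → go right. Place as right child of 77.
Insert 59: 59 > 22 → go right; 59 < 63 → go left; 59 > 31 → go right; 59 > 58 → go right; 59 < 61 → go left. Place as left child of 61.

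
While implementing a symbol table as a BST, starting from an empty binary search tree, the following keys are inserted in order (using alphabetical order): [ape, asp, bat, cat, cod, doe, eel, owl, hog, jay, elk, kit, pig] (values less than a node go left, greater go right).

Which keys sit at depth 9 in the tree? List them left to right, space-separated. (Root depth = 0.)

ape: root
asp: right child of ape (depth 1)
bat: right child of asp (depth 2)
cat: right child of bat (depth 3)
cod: right child of cat (depth 4)
doe: right child of cod (depth 5)
eel: right child of doe (depth 6)
owl: right child of eel (depth 7)
hog: left child of owl (depth 8)
jay: right child of hog (depth 9)
elk: left child of hog (depth 9)
kit: right child of jay (depth 10)
pig: right child of owl (depth 8)

elk jay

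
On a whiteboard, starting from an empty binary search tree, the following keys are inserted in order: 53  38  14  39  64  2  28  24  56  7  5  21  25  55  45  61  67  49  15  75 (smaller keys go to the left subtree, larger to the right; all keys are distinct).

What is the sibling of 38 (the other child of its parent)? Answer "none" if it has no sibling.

64

53: root
38: left child of 53 (depth 1)
14: left child of 38 (depth 2)
39: right child of 38 (depth 2)
64: right child of 53 (depth 1)
2: left child of 14 (depth 3)
28: right child of 14 (depth 3)
24: left child of 28 (depth 4)
56: left child of 64 (depth 2)
7: right child of 2 (depth 4)
5: left child of 7 (depth 5)
21: left child of 24 (depth 5)
25: right child of 24 (depth 5)
55: left child of 56 (depth 3)
45: right child of 39 (depth 3)
61: right child of 56 (depth 3)
67: right child of 64 (depth 2)
49: right child of 45 (depth 4)
15: left child of 21 (depth 6)
75: right child of 67 (depth 3)

38's parent is 53; the other child of 53 is 64.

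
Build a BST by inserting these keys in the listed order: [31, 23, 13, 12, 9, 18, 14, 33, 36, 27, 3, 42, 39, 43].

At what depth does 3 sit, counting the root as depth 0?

5

Resulting structure (node: left, right):
  31: L=23, R=33
  23: L=13, R=27
  13: L=12, R=18
  12: L=9, R=–
  9: L=3, R=–
  18: L=14, R=–
  14: L=–, R=–
  33: L=–, R=36
  36: L=–, R=42
  27: L=–, R=–
  3: L=–, R=–
  42: L=39, R=43
  39: L=–, R=–
  43: L=–, R=–

Path to 3: 31 → 23 → 13 → 12 → 9 → 3, which is 5 edges.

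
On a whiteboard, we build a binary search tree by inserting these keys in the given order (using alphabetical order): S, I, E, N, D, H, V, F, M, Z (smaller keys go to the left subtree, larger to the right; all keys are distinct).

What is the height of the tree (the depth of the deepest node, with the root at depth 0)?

S: root
I: left child of S (depth 1)
E: left child of I (depth 2)
N: right child of I (depth 2)
D: left child of E (depth 3)
H: right child of E (depth 3)
V: right child of S (depth 1)
F: left child of H (depth 4)
M: left child of N (depth 3)
Z: right child of V (depth 2)

The deepest node is F at depth 4.

4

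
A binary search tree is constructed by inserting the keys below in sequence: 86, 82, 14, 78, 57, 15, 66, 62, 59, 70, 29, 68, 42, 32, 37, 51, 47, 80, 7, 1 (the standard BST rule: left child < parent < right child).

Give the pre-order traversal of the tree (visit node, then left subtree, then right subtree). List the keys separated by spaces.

Insert 86: tree is empty, so 86 becomes the root.
Insert 82: 82 < 86 → go left. Place as left child of 86.
Insert 14: 14 < 86 → go left; 14 < 82 → go left. Place as left child of 82.
Insert 78: 78 < 86 → go left; 78 < 82 → go left; 78 > 14 → go right. Place as right child of 14.
Insert 57: 57 < 86 → go left; 57 < 82 → go left; 57 > 14 → go right; 57 < 78 → go left. Place as left child of 78.
Insert 15: 15 < 86 → go left; 15 < 82 → go left; 15 > 14 → go right; 15 < 78 → go left; 15 < 57 → go left. Place as left child of 57.
Insert 66: 66 < 86 → go left; 66 < 82 → go left; 66 > 14 → go right; 66 < 78 → go left; 66 > 57 → go right. Place as right child of 57.
Insert 62: 62 < 86 → go left; 62 < 82 → go left; 62 > 14 → go right; 62 < 78 → go left; 62 > 57 → go right; 62 < 66 → go left. Place as left child of 66.
Insert 59: 59 < 86 → go left; 59 < 82 → go left; 59 > 14 → go right; 59 < 78 → go left; 59 > 57 → go right; 59 < 66 → go left; 59 < 62 → go left. Place as left child of 62.
Insert 70: 70 < 86 → go left; 70 < 82 → go left; 70 > 14 → go right; 70 < 78 → go left; 70 > 57 → go right; 70 > 66 → go right. Place as right child of 66.
Insert 29: 29 < 86 → go left; 29 < 82 → go left; 29 > 14 → go right; 29 < 78 → go left; 29 < 57 → go left; 29 > 15 → go right. Place as right child of 15.
Insert 68: 68 < 86 → go left; 68 < 82 → go left; 68 > 14 → go right; 68 < 78 → go left; 68 > 57 → go right; 68 > 66 → go right; 68 < 70 → go left. Place as left child of 70.
Insert 42: 42 < 86 → go left; 42 < 82 → go left; 42 > 14 → go right; 42 < 78 → go left; 42 < 57 → go left; 42 > 15 → go right; 42 > 29 → go right. Place as right child of 29.
Insert 32: 32 < 86 → go left; 32 < 82 → go left; 32 > 14 → go right; 32 < 78 → go left; 32 < 57 → go left; 32 > 15 → go right; 32 > 29 → go right; 32 < 42 → go left. Place as left child of 42.
Insert 37: 37 < 86 → go left; 37 < 82 → go left; 37 > 14 → go right; 37 < 78 → go left; 37 < 57 → go left; 37 > 15 → go right; 37 > 29 → go right; 37 < 42 → go left; 37 > 32 → go right. Place as right child of 32.
Insert 51: 51 < 86 → go left; 51 < 82 → go left; 51 > 14 → go right; 51 < 78 → go left; 51 < 57 → go left; 51 > 15 → go right; 51 > 29 → go right; 51 > 42 → go right. Place as right child of 42.
Insert 47: 47 < 86 → go left; 47 < 82 → go left; 47 > 14 → go right; 47 < 78 → go left; 47 < 57 → go left; 47 > 15 → go right; 47 > 29 → go right; 47 > 42 → go right; 47 < 51 → go left. Place as left child of 51.
Insert 80: 80 < 86 → go left; 80 < 82 → go left; 80 > 14 → go right; 80 > 78 → go right. Place as right child of 78.
Insert 7: 7 < 86 → go left; 7 < 82 → go left; 7 < 14 → go left. Place as left child of 14.
Insert 1: 1 < 86 → go left; 1 < 82 → go left; 1 < 14 → go left; 1 < 7 → go left. Place as left child of 7.

86 82 14 7 1 78 57 15 29 42 32 37 51 47 66 62 59 70 68 80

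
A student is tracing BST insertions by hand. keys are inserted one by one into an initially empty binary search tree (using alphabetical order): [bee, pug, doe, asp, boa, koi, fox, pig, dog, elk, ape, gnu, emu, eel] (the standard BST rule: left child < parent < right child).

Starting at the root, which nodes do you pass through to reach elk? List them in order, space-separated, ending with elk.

Insert bee: tree is empty, so bee becomes the root.
Insert pug: pug > bee → go right. Place as right child of bee.
Insert doe: doe > bee → go right; doe < pug → go left. Place as left child of pug.
Insert asp: asp < bee → go left. Place as left child of bee.
Insert boa: boa > bee → go right; boa < pug → go left; boa < doe → go left. Place as left child of doe.
Insert koi: koi > bee → go right; koi < pug → go left; koi > doe → go right. Place as right child of doe.
Insert fox: fox > bee → go right; fox < pug → go left; fox > doe → go right; fox < koi → go left. Place as left child of koi.
Insert pig: pig > bee → go right; pig < pug → go left; pig > doe → go right; pig > koi → go right. Place as right child of koi.
Insert dog: dog > bee → go right; dog < pug → go left; dog > doe → go right; dog < koi → go left; dog < fox → go left. Place as left child of fox.
Insert elk: elk > bee → go right; elk < pug → go left; elk > doe → go right; elk < koi → go left; elk < fox → go left; elk > dog → go right. Place as right child of dog.
Insert ape: ape < bee → go left; ape < asp → go left. Place as left child of asp.
Insert gnu: gnu > bee → go right; gnu < pug → go left; gnu > doe → go right; gnu < koi → go left; gnu > fox → go right. Place as right child of fox.
Insert emu: emu > bee → go right; emu < pug → go left; emu > doe → go right; emu < koi → go left; emu < fox → go left; emu > dog → go right; emu > elk → go right. Place as right child of elk.
Insert eel: eel > bee → go right; eel < pug → go left; eel > doe → go right; eel < koi → go left; eel < fox → go left; eel > dog → go right; eel < elk → go left. Place as left child of elk.

bee pug doe koi fox dog elk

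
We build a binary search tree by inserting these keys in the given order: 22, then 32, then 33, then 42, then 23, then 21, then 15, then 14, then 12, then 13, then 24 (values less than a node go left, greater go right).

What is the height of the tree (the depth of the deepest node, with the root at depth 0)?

22: root
32: right child of 22 (depth 1)
33: right child of 32 (depth 2)
42: right child of 33 (depth 3)
23: left child of 32 (depth 2)
21: left child of 22 (depth 1)
15: left child of 21 (depth 2)
14: left child of 15 (depth 3)
12: left child of 14 (depth 4)
13: right child of 12 (depth 5)
24: right child of 23 (depth 3)

The deepest node is 13 at depth 5.

5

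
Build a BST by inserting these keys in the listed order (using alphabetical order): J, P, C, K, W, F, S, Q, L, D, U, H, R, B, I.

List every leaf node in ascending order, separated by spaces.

Insert J: tree is empty, so J becomes the root.
Insert P: P > J → go right. Place as right child of J.
Insert C: C < J → go left. Place as left child of J.
Insert K: K > J → go right; K < P → go left. Place as left child of P.
Insert W: W > J → go right; W > P → go right. Place as right child of P.
Insert F: F < J → go left; F > C → go right. Place as right child of C.
Insert S: S > J → go right; S > P → go right; S < W → go left. Place as left child of W.
Insert Q: Q > J → go right; Q > P → go right; Q < W → go left; Q < S → go left. Place as left child of S.
Insert L: L > J → go right; L < P → go left; L > K → go right. Place as right child of K.
Insert D: D < J → go left; D > C → go right; D < F → go left. Place as left child of F.
Insert U: U > J → go right; U > P → go right; U < W → go left; U > S → go right. Place as right child of S.
Insert H: H < J → go left; H > C → go right; H > F → go right. Place as right child of F.
Insert R: R > J → go right; R > P → go right; R < W → go left; R < S → go left; R > Q → go right. Place as right child of Q.
Insert B: B < J → go left; B < C → go left. Place as left child of C.
Insert I: I < J → go left; I > C → go right; I > F → go right; I > H → go right. Place as right child of H.

B D I L R U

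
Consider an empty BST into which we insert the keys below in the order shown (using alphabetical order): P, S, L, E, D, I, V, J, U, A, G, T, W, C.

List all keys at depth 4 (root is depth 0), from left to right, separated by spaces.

Resulting structure (node: left, right):
  P: L=L, R=S
  S: L=–, R=V
  L: L=E, R=–
  E: L=D, R=I
  D: L=A, R=–
  I: L=G, R=J
  V: L=U, R=W
  J: L=–, R=–
  U: L=T, R=–
  A: L=–, R=C
  G: L=–, R=–
  T: L=–, R=–
  W: L=–, R=–
  C: L=–, R=–

A G J T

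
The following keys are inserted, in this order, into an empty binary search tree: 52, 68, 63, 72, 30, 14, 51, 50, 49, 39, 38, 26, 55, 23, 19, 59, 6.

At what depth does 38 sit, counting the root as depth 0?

6

52: root
68: right child of 52 (depth 1)
63: left child of 68 (depth 2)
72: right child of 68 (depth 2)
30: left child of 52 (depth 1)
14: left child of 30 (depth 2)
51: right child of 30 (depth 2)
50: left child of 51 (depth 3)
49: left child of 50 (depth 4)
39: left child of 49 (depth 5)
38: left child of 39 (depth 6)
26: right child of 14 (depth 3)
55: left child of 63 (depth 3)
23: left child of 26 (depth 4)
19: left child of 23 (depth 5)
59: right child of 55 (depth 4)
6: left child of 14 (depth 3)

Path to 38: 52 → 30 → 51 → 50 → 49 → 39 → 38, which is 6 edges.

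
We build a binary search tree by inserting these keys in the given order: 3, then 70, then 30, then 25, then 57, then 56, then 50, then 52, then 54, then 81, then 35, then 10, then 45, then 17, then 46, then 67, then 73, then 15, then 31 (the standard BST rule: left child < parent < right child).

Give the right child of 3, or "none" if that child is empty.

70

Resulting structure (node: left, right):
  3: L=–, R=70
  70: L=30, R=81
  30: L=25, R=57
  25: L=10, R=–
  57: L=56, R=67
  56: L=50, R=–
  50: L=35, R=52
  52: L=–, R=54
  54: L=–, R=–
  81: L=73, R=–
  35: L=31, R=45
  10: L=–, R=17
  45: L=–, R=46
  17: L=15, R=–
  46: L=–, R=–
  67: L=–, R=–
  73: L=–, R=–
  15: L=–, R=–
  31: L=–, R=–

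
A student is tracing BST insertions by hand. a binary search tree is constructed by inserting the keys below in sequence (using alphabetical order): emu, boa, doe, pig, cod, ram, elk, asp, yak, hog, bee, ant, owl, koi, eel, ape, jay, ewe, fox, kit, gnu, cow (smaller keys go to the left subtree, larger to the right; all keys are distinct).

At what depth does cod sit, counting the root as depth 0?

Insert emu: tree is empty, so emu becomes the root.
Insert boa: boa < emu → go left. Place as left child of emu.
Insert doe: doe < emu → go left; doe > boa → go right. Place as right child of boa.
Insert pig: pig > emu → go right. Place as right child of emu.
Insert cod: cod < emu → go left; cod > boa → go right; cod < doe → go left. Place as left child of doe.
Insert ram: ram > emu → go right; ram > pig → go right. Place as right child of pig.
Insert elk: elk < emu → go left; elk > boa → go right; elk > doe → go right. Place as right child of doe.
Insert asp: asp < emu → go left; asp < boa → go left. Place as left child of boa.
Insert yak: yak > emu → go right; yak > pig → go right; yak > ram → go right. Place as right child of ram.
Insert hog: hog > emu → go right; hog < pig → go left. Place as left child of pig.
Insert bee: bee < emu → go left; bee < boa → go left; bee > asp → go right. Place as right child of asp.
Insert ant: ant < emu → go left; ant < boa → go left; ant < asp → go left. Place as left child of asp.
Insert owl: owl > emu → go right; owl < pig → go left; owl > hog → go right. Place as right child of hog.
Insert koi: koi > emu → go right; koi < pig → go left; koi > hog → go right; koi < owl → go left. Place as left child of owl.
Insert eel: eel < emu → go left; eel > boa → go right; eel > doe → go right; eel < elk → go left. Place as left child of elk.
Insert ape: ape < emu → go left; ape < boa → go left; ape < asp → go left; ape > ant → go right. Place as right child of ant.
Insert jay: jay > emu → go right; jay < pig → go left; jay > hog → go right; jay < owl → go left; jay < koi → go left. Place as left child of koi.
Insert ewe: ewe > emu → go right; ewe < pig → go left; ewe < hog → go left. Place as left child of hog.
Insert fox: fox > emu → go right; fox < pig → go left; fox < hog → go left; fox > ewe → go right. Place as right child of ewe.
Insert kit: kit > emu → go right; kit < pig → go left; kit > hog → go right; kit < owl → go left; kit < koi → go left; kit > jay → go right. Place as right child of jay.
Insert gnu: gnu > emu → go right; gnu < pig → go left; gnu < hog → go left; gnu > ewe → go right; gnu > fox → go right. Place as right child of fox.
Insert cow: cow < emu → go left; cow > boa → go right; cow < doe → go left; cow > cod → go right. Place as right child of cod.

Path to cod: emu → boa → doe → cod, which is 3 edges.

3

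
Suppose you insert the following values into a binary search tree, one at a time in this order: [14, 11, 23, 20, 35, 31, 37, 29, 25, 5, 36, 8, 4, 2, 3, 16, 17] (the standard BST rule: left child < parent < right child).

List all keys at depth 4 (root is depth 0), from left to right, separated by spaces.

2 17 29 36

14: root
11: left child of 14 (depth 1)
23: right child of 14 (depth 1)
20: left child of 23 (depth 2)
35: right child of 23 (depth 2)
31: left child of 35 (depth 3)
37: right child of 35 (depth 3)
29: left child of 31 (depth 4)
25: left child of 29 (depth 5)
5: left child of 11 (depth 2)
36: left child of 37 (depth 4)
8: right child of 5 (depth 3)
4: left child of 5 (depth 3)
2: left child of 4 (depth 4)
3: right child of 2 (depth 5)
16: left child of 20 (depth 3)
17: right child of 16 (depth 4)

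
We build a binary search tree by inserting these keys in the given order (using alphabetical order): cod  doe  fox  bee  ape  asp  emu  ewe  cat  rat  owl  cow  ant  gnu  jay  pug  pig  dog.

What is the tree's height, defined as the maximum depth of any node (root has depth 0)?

6

cod: root
doe: right child of cod (depth 1)
fox: right child of doe (depth 2)
bee: left child of cod (depth 1)
ape: left child of bee (depth 2)
asp: right child of ape (depth 3)
emu: left child of fox (depth 3)
ewe: right child of emu (depth 4)
cat: right child of bee (depth 2)
rat: right child of fox (depth 3)
owl: left child of rat (depth 4)
cow: left child of doe (depth 2)
ant: left child of ape (depth 3)
gnu: left child of owl (depth 5)
jay: right child of gnu (depth 6)
pug: right child of owl (depth 5)
pig: left child of pug (depth 6)
dog: left child of emu (depth 4)

The deepest node is jay at depth 6.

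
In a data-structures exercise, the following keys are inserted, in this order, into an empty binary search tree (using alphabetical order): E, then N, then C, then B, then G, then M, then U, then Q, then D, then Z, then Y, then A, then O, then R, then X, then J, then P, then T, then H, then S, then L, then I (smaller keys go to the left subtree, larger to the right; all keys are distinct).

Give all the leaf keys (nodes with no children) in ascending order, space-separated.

A D I L P S X

Insert E: tree is empty, so E becomes the root.
Insert N: N > E → go right. Place as right child of E.
Insert C: C < E → go left. Place as left child of E.
Insert B: B < E → go left; B < C → go left. Place as left child of C.
Insert G: G > E → go right; G < N → go left. Place as left child of N.
Insert M: M > E → go right; M < N → go left; M > G → go right. Place as right child of G.
Insert U: U > E → go right; U > N → go right. Place as right child of N.
Insert Q: Q > E → go right; Q > N → go right; Q < U → go left. Place as left child of U.
Insert D: D < E → go left; D > C → go right. Place as right child of C.
Insert Z: Z > E → go right; Z > N → go right; Z > U → go right. Place as right child of U.
Insert Y: Y > E → go right; Y > N → go right; Y > U → go right; Y < Z → go left. Place as left child of Z.
Insert A: A < E → go left; A < C → go left; A < B → go left. Place as left child of B.
Insert O: O > E → go right; O > N → go right; O < U → go left; O < Q → go left. Place as left child of Q.
Insert R: R > E → go right; R > N → go right; R < U → go left; R > Q → go right. Place as right child of Q.
Insert X: X > E → go right; X > N → go right; X > U → go right; X < Z → go left; X < Y → go left. Place as left child of Y.
Insert J: J > E → go right; J < N → go left; J > G → go right; J < M → go left. Place as left child of M.
Insert P: P > E → go right; P > N → go right; P < U → go left; P < Q → go left; P > O → go right. Place as right child of O.
Insert T: T > E → go right; T > N → go right; T < U → go left; T > Q → go right; T > R → go right. Place as right child of R.
Insert H: H > E → go right; H < N → go left; H > G → go right; H < M → go left; H < J → go left. Place as left child of J.
Insert S: S > E → go right; S > N → go right; S < U → go left; S > Q → go right; S > R → go right; S < T → go left. Place as left child of T.
Insert L: L > E → go right; L < N → go left; L > G → go right; L < M → go left; L > J → go right. Place as right child of J.
Insert I: I > E → go right; I < N → go left; I > G → go right; I < M → go left; I < J → go left; I > H → go right. Place as right child of H.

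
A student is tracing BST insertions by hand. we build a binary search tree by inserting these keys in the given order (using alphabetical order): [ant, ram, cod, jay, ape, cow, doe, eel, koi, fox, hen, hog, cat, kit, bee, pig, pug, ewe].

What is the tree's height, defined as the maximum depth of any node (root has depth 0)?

9

Resulting structure (node: left, right):
  ant: L=–, R=ram
  ram: L=cod, R=–
  cod: L=ape, R=jay
  jay: L=cow, R=koi
  ape: L=–, R=cat
  cow: L=–, R=doe
  doe: L=–, R=eel
  eel: L=–, R=fox
  koi: L=kit, R=pig
  fox: L=ewe, R=hen
  hen: L=–, R=hog
  hog: L=–, R=–
  cat: L=bee, R=–
  kit: L=–, R=–
  bee: L=–, R=–
  pig: L=–, R=pug
  pug: L=–, R=–
  ewe: L=–, R=–

The deepest node is hog at depth 9.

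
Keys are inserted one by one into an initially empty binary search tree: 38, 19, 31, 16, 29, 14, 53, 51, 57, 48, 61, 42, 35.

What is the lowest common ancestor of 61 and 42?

38: root
19: left child of 38 (depth 1)
31: right child of 19 (depth 2)
16: left child of 19 (depth 2)
29: left child of 31 (depth 3)
14: left child of 16 (depth 3)
53: right child of 38 (depth 1)
51: left child of 53 (depth 2)
57: right child of 53 (depth 2)
48: left child of 51 (depth 3)
61: right child of 57 (depth 3)
42: left child of 48 (depth 4)
35: right child of 31 (depth 3)

Path to 61: 38 → 53 → 57 → 61
Path to 42: 38 → 53 → 51 → 48 → 42
The paths share a prefix ending at 53, then split left and right.

53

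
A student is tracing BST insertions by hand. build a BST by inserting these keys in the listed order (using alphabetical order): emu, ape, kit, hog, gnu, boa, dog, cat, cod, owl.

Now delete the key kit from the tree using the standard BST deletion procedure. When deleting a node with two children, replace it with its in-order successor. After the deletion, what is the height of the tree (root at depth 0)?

5

Resulting structure (node: left, right):
  emu: L=ape, R=kit
  ape: L=–, R=boa
  kit: L=hog, R=owl
  hog: L=gnu, R=–
  gnu: L=–, R=–
  boa: L=–, R=dog
  dog: L=cat, R=–
  cat: L=–, R=cod
  cod: L=–, R=–
  owl: L=–, R=–

Delete kit (two children — replace with in-order successor).
After deletion, deepest node is cod at depth 5.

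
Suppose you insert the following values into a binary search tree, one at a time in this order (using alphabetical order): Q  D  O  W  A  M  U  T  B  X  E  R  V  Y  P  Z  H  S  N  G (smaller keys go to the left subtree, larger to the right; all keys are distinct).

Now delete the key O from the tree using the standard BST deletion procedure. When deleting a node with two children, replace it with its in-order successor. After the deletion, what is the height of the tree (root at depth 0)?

6

Q: root
D: left child of Q (depth 1)
O: right child of D (depth 2)
W: right child of Q (depth 1)
A: left child of D (depth 2)
M: left child of O (depth 3)
U: left child of W (depth 2)
T: left child of U (depth 3)
B: right child of A (depth 3)
X: right child of W (depth 2)
E: left child of M (depth 4)
R: left child of T (depth 4)
V: right child of U (depth 3)
Y: right child of X (depth 3)
P: right child of O (depth 3)
Z: right child of Y (depth 4)
H: right child of E (depth 5)
S: right child of R (depth 5)
N: right child of M (depth 4)
G: left child of H (depth 6)

Delete O (two children — replace with in-order successor).
After deletion, deepest node is G at depth 6.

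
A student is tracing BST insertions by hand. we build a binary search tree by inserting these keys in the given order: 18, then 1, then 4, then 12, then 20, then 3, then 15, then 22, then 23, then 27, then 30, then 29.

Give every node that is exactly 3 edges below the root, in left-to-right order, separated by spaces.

3 12 23

18: root
1: left child of 18 (depth 1)
4: right child of 1 (depth 2)
12: right child of 4 (depth 3)
20: right child of 18 (depth 1)
3: left child of 4 (depth 3)
15: right child of 12 (depth 4)
22: right child of 20 (depth 2)
23: right child of 22 (depth 3)
27: right child of 23 (depth 4)
30: right child of 27 (depth 5)
29: left child of 30 (depth 6)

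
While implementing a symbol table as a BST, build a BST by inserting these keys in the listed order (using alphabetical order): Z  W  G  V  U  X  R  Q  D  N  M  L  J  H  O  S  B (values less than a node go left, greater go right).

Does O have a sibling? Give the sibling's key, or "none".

Insert Z: tree is empty, so Z becomes the root.
Insert W: W < Z → go left. Place as left child of Z.
Insert G: G < Z → go left; G < W → go left. Place as left child of W.
Insert V: V < Z → go left; V < W → go left; V > G → go right. Place as right child of G.
Insert U: U < Z → go left; U < W → go left; U > G → go right; U < V → go left. Place as left child of V.
Insert X: X < Z → go left; X > W → go right. Place as right child of W.
Insert R: R < Z → go left; R < W → go left; R > G → go right; R < V → go left; R < U → go left. Place as left child of U.
Insert Q: Q < Z → go left; Q < W → go left; Q > G → go right; Q < V → go left; Q < U → go left; Q < R → go left. Place as left child of R.
Insert D: D < Z → go left; D < W → go left; D < G → go left. Place as left child of G.
Insert N: N < Z → go left; N < W → go left; N > G → go right; N < V → go left; N < U → go left; N < R → go left; N < Q → go left. Place as left child of Q.
Insert M: M < Z → go left; M < W → go left; M > G → go right; M < V → go left; M < U → go left; M < R → go left; M < Q → go left; M < N → go left. Place as left child of N.
Insert L: L < Z → go left; L < W → go left; L > G → go right; L < V → go left; L < U → go left; L < R → go left; L < Q → go left; L < N → go left; L < M → go left. Place as left child of M.
Insert J: J < Z → go left; J < W → go left; J > G → go right; J < V → go left; J < U → go left; J < R → go left; J < Q → go left; J < N → go left; J < M → go left; J < L → go left. Place as left child of L.
Insert H: H < Z → go left; H < W → go left; H > G → go right; H < V → go left; H < U → go left; H < R → go left; H < Q → go left; H < N → go left; H < M → go left; H < L → go left; H < J → go left. Place as left child of J.
Insert O: O < Z → go left; O < W → go left; O > G → go right; O < V → go left; O < U → go left; O < R → go left; O < Q → go left; O > N → go right. Place as right child of N.
Insert S: S < Z → go left; S < W → go left; S > G → go right; S < V → go left; S < U → go left; S > R → go right. Place as right child of R.
Insert B: B < Z → go left; B < W → go left; B < G → go left; B < D → go left. Place as left child of D.

O's parent is N; the other child of N is M.

M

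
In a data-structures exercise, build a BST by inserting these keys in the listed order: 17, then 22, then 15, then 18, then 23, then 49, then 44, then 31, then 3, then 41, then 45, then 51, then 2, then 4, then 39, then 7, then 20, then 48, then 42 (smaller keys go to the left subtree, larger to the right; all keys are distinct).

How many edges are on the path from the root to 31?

17: root
22: right child of 17 (depth 1)
15: left child of 17 (depth 1)
18: left child of 22 (depth 2)
23: right child of 22 (depth 2)
49: right child of 23 (depth 3)
44: left child of 49 (depth 4)
31: left child of 44 (depth 5)
3: left child of 15 (depth 2)
41: right child of 31 (depth 6)
45: right child of 44 (depth 5)
51: right child of 49 (depth 4)
2: left child of 3 (depth 3)
4: right child of 3 (depth 3)
39: left child of 41 (depth 7)
7: right child of 4 (depth 4)
20: right child of 18 (depth 3)
48: right child of 45 (depth 6)
42: right child of 41 (depth 7)

Path to 31: 17 → 22 → 23 → 49 → 44 → 31, which is 5 edges.

5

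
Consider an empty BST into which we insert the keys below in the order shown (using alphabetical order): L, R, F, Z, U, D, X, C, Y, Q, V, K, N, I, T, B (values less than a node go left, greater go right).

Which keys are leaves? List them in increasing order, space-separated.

L: root
R: right child of L (depth 1)
F: left child of L (depth 1)
Z: right child of R (depth 2)
U: left child of Z (depth 3)
D: left child of F (depth 2)
X: right child of U (depth 4)
C: left child of D (depth 3)
Y: right child of X (depth 5)
Q: left child of R (depth 2)
V: left child of X (depth 5)
K: right child of F (depth 2)
N: left child of Q (depth 3)
I: left child of K (depth 3)
T: left child of U (depth 4)
B: left child of C (depth 4)

B I N T V Y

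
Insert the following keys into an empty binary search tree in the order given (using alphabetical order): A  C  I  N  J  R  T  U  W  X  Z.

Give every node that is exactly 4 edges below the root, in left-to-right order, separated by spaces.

Resulting structure (node: left, right):
  A: L=–, R=C
  C: L=–, R=I
  I: L=–, R=N
  N: L=J, R=R
  J: L=–, R=–
  R: L=–, R=T
  T: L=–, R=U
  U: L=–, R=W
  W: L=–, R=X
  X: L=–, R=Z
  Z: L=–, R=–

J R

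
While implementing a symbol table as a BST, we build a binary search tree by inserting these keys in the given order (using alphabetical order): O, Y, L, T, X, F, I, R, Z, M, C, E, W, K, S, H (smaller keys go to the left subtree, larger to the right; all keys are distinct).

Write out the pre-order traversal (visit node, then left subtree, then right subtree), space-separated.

O: root
Y: right child of O (depth 1)
L: left child of O (depth 1)
T: left child of Y (depth 2)
X: right child of T (depth 3)
F: left child of L (depth 2)
I: right child of F (depth 3)
R: left child of T (depth 3)
Z: right child of Y (depth 2)
M: right child of L (depth 2)
C: left child of F (depth 3)
E: right child of C (depth 4)
W: left child of X (depth 4)
K: right child of I (depth 4)
S: right child of R (depth 4)
H: left child of I (depth 4)

O L F C E I H K M Y T R S X W Z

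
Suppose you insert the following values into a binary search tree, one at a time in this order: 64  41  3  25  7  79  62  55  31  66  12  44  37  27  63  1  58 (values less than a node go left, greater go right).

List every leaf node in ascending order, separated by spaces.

Insert 64: tree is empty, so 64 becomes the root.
Insert 41: 41 < 64 → go left. Place as left child of 64.
Insert 3: 3 < 64 → go left; 3 < 41 → go left. Place as left child of 41.
Insert 25: 25 < 64 → go left; 25 < 41 → go left; 25 > 3 → go right. Place as right child of 3.
Insert 7: 7 < 64 → go left; 7 < 41 → go left; 7 > 3 → go right; 7 < 25 → go left. Place as left child of 25.
Insert 79: 79 > 64 → go right. Place as right child of 64.
Insert 62: 62 < 64 → go left; 62 > 41 → go right. Place as right child of 41.
Insert 55: 55 < 64 → go left; 55 > 41 → go right; 55 < 62 → go left. Place as left child of 62.
Insert 31: 31 < 64 → go left; 31 < 41 → go left; 31 > 3 → go right; 31 > 25 → go right. Place as right child of 25.
Insert 66: 66 > 64 → go right; 66 < 79 → go left. Place as left child of 79.
Insert 12: 12 < 64 → go left; 12 < 41 → go left; 12 > 3 → go right; 12 < 25 → go left; 12 > 7 → go right. Place as right child of 7.
Insert 44: 44 < 64 → go left; 44 > 41 → go right; 44 < 62 → go left; 44 < 55 → go left. Place as left child of 55.
Insert 37: 37 < 64 → go left; 37 < 41 → go left; 37 > 3 → go right; 37 > 25 → go right; 37 > 31 → go right. Place as right child of 31.
Insert 27: 27 < 64 → go left; 27 < 41 → go left; 27 > 3 → go right; 27 > 25 → go right; 27 < 31 → go left. Place as left child of 31.
Insert 63: 63 < 64 → go left; 63 > 41 → go right; 63 > 62 → go right. Place as right child of 62.
Insert 1: 1 < 64 → go left; 1 < 41 → go left; 1 < 3 → go left. Place as left child of 3.
Insert 58: 58 < 64 → go left; 58 > 41 → go right; 58 < 62 → go left; 58 > 55 → go right. Place as right child of 55.

1 12 27 37 44 58 63 66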